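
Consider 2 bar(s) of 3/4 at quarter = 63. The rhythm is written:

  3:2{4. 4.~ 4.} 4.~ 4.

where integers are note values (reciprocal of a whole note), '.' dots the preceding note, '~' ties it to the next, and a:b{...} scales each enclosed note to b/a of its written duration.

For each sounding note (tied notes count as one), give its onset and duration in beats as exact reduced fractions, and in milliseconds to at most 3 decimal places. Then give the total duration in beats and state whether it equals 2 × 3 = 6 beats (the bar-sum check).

1) 0.0ms=0b +952.381ms=1b
2) 952.381ms=1b +1904.762ms=2b
3) 2857.143ms=3b +2857.143ms=3b
Σ=6b of 6 (63bpm 3/4) — PASS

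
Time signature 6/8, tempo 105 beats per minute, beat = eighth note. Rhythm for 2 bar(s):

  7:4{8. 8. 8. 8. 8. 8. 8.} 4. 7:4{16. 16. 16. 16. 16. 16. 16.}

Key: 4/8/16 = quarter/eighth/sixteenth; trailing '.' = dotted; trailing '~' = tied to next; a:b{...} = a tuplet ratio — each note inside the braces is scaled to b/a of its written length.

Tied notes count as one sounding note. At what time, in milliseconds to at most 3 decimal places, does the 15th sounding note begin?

note 15 onset = 81/7b = 6612.245ms

1. 0.0ms @ 0 + 489.796ms (6/7)
2. 489.796ms @ 6/7 + 489.796ms (6/7)
3. 979.592ms @ 12/7 + 489.796ms (6/7)
4. 1469.388ms @ 18/7 + 489.796ms (6/7)
5. 1959.184ms @ 24/7 + 489.796ms (6/7)
6. 2448.98ms @ 30/7 + 489.796ms (6/7)
7. 2938.776ms @ 36/7 + 489.796ms (6/7)
8. 3428.571ms @ 6 + 1714.286ms (3)
9. 5142.857ms @ 9 + 244.898ms (3/7)
10. 5387.755ms @ 66/7 + 244.898ms (3/7)
11. 5632.653ms @ 69/7 + 244.898ms (3/7)
12. 5877.551ms @ 72/7 + 244.898ms (3/7)
13. 6122.449ms @ 75/7 + 244.898ms (3/7)
14. 6367.347ms @ 78/7 + 244.898ms (3/7)
15. 6612.245ms @ 81/7 + 244.898ms (3/7)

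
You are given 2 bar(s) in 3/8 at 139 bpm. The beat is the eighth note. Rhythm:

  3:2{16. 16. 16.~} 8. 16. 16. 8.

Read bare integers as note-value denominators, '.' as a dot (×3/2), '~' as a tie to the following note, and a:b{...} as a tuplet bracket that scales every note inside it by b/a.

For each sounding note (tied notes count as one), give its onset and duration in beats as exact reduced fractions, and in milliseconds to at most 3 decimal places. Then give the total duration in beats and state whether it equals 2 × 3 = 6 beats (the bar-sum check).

1) 0.0ms=0b +215.827ms=1/2b
2) 215.827ms=1/2b +215.827ms=1/2b
3) 431.655ms=1b +863.309ms=2b
4) 1294.964ms=3b +323.741ms=3/4b
5) 1618.705ms=15/4b +323.741ms=3/4b
6) 1942.446ms=9/2b +647.482ms=3/2b
Σ=6b of 6 (139bpm 3/8) — PASS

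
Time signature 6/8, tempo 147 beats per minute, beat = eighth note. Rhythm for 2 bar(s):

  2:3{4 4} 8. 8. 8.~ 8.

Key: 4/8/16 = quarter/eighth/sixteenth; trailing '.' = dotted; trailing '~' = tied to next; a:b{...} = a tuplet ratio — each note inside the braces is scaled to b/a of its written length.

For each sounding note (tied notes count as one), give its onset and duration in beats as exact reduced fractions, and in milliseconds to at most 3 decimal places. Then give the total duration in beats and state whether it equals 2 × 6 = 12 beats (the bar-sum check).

1) 0.0ms=0b +1224.49ms=3b
2) 1224.49ms=3b +1224.49ms=3b
3) 2448.98ms=6b +612.245ms=3/2b
4) 3061.224ms=15/2b +612.245ms=3/2b
5) 3673.469ms=9b +1224.49ms=3b
Σ=12b of 12 (147bpm 6/8) — PASS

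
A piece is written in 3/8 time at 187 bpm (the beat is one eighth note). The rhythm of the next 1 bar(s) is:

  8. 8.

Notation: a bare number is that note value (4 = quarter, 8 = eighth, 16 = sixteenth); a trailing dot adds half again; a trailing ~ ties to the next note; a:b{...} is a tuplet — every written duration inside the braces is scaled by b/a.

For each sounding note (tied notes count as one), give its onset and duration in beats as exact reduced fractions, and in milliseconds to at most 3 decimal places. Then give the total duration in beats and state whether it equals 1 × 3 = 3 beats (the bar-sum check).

1) 0.0ms=0b +481.283ms=3/2b
2) 481.283ms=3/2b +481.283ms=3/2b
Σ=3b of 3 (187bpm 3/8) — PASS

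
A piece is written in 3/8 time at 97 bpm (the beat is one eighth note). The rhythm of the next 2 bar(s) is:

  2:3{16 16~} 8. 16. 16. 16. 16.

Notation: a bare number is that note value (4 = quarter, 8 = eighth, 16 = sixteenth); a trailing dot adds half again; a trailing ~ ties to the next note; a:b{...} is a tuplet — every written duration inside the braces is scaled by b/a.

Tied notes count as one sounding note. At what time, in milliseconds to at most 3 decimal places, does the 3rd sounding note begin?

1. 0.0ms @ 0 + 463.918ms (3/4)
2. 463.918ms @ 3/4 + 1391.753ms (9/4)
3. 1855.67ms @ 3 + 463.918ms (3/4)
4. 2319.588ms @ 15/4 + 463.918ms (3/4)
5. 2783.505ms @ 9/2 + 463.918ms (3/4)
6. 3247.423ms @ 21/4 + 463.918ms (3/4)

note 3 onset = 3b = 1855.67ms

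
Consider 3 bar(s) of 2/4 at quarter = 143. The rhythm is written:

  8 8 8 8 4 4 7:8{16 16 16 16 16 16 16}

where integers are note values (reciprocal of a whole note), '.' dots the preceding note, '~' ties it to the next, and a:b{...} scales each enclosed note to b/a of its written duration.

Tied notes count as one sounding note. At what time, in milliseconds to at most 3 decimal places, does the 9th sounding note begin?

1. 0.0ms @ 0 + 209.79ms (1/2)
2. 209.79ms @ 1/2 + 209.79ms (1/2)
3. 419.58ms @ 1 + 209.79ms (1/2)
4. 629.371ms @ 3/2 + 209.79ms (1/2)
5. 839.161ms @ 2 + 419.58ms (1)
6. 1258.741ms @ 3 + 419.58ms (1)
7. 1678.322ms @ 4 + 119.88ms (2/7)
8. 1798.202ms @ 30/7 + 119.88ms (2/7)
9. 1918.082ms @ 32/7 + 119.88ms (2/7)
10. 2037.962ms @ 34/7 + 119.88ms (2/7)
11. 2157.842ms @ 36/7 + 119.88ms (2/7)
12. 2277.722ms @ 38/7 + 119.88ms (2/7)
13. 2397.602ms @ 40/7 + 119.88ms (2/7)

note 9 onset = 32/7b = 1918.082ms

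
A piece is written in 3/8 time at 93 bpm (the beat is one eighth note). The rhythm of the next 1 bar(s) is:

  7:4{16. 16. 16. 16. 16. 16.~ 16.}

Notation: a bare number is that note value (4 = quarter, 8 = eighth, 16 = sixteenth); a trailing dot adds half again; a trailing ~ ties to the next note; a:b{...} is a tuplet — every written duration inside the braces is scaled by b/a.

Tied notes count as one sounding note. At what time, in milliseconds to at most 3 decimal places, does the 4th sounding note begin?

note 4 onset = 9/7b = 829.493ms

1. 0.0ms @ 0 + 276.498ms (3/7)
2. 276.498ms @ 3/7 + 276.498ms (3/7)
3. 552.995ms @ 6/7 + 276.498ms (3/7)
4. 829.493ms @ 9/7 + 276.498ms (3/7)
5. 1105.991ms @ 12/7 + 276.498ms (3/7)
6. 1382.488ms @ 15/7 + 552.995ms (6/7)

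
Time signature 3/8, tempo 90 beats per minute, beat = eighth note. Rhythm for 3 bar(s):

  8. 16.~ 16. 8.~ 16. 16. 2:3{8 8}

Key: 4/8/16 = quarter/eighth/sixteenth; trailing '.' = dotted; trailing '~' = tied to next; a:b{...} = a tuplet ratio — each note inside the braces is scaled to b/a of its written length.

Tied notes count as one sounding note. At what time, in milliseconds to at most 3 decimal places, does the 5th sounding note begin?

note 5 onset = 6b = 4000.0ms

1. 0.0ms @ 0 + 1000.0ms (3/2)
2. 1000.0ms @ 3/2 + 1000.0ms (3/2)
3. 2000.0ms @ 3 + 1500.0ms (9/4)
4. 3500.0ms @ 21/4 + 500.0ms (3/4)
5. 4000.0ms @ 6 + 1000.0ms (3/2)
6. 5000.0ms @ 15/2 + 1000.0ms (3/2)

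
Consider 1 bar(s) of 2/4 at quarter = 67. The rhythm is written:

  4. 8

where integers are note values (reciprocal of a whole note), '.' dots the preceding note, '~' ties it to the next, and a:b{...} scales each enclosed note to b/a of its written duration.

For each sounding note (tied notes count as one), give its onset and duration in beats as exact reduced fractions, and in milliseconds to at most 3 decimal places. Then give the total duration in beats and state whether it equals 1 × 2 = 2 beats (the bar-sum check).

1) 0.0ms=0b +1343.284ms=3/2b
2) 1343.284ms=3/2b +447.761ms=1/2b
Σ=2b of 2 (67bpm 2/4) — PASS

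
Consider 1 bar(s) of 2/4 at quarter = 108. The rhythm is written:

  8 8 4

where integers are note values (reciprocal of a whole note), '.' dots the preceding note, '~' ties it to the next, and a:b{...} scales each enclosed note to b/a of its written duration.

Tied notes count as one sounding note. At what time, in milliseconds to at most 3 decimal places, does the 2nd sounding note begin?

1. 0.0ms @ 0 + 277.778ms (1/2)
2. 277.778ms @ 1/2 + 277.778ms (1/2)
3. 555.556ms @ 1 + 555.556ms (1)

note 2 onset = 1/2b = 277.778ms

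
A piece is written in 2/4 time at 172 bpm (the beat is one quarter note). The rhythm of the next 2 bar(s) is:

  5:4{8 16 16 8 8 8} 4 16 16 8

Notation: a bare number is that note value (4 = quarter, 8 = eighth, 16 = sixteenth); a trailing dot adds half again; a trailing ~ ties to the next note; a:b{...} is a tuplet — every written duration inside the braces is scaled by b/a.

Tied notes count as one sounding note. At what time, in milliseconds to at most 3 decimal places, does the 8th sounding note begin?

note 8 onset = 3b = 1046.512ms

1. 0.0ms @ 0 + 139.535ms (2/5)
2. 139.535ms @ 2/5 + 69.767ms (1/5)
3. 209.302ms @ 3/5 + 69.767ms (1/5)
4. 279.07ms @ 4/5 + 139.535ms (2/5)
5. 418.605ms @ 6/5 + 139.535ms (2/5)
6. 558.14ms @ 8/5 + 139.535ms (2/5)
7. 697.674ms @ 2 + 348.837ms (1)
8. 1046.512ms @ 3 + 87.209ms (1/4)
9. 1133.721ms @ 13/4 + 87.209ms (1/4)
10. 1220.93ms @ 7/2 + 174.419ms (1/2)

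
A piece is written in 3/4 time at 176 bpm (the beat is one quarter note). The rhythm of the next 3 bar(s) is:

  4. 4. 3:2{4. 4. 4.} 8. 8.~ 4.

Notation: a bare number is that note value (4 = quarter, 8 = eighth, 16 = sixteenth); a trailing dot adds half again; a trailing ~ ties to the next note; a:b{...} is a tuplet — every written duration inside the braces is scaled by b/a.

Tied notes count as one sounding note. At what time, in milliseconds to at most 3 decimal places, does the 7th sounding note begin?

1. 0.0ms @ 0 + 511.364ms (3/2)
2. 511.364ms @ 3/2 + 511.364ms (3/2)
3. 1022.727ms @ 3 + 340.909ms (1)
4. 1363.636ms @ 4 + 340.909ms (1)
5. 1704.545ms @ 5 + 340.909ms (1)
6. 2045.455ms @ 6 + 255.682ms (3/4)
7. 2301.136ms @ 27/4 + 767.045ms (9/4)

note 7 onset = 27/4b = 2301.136ms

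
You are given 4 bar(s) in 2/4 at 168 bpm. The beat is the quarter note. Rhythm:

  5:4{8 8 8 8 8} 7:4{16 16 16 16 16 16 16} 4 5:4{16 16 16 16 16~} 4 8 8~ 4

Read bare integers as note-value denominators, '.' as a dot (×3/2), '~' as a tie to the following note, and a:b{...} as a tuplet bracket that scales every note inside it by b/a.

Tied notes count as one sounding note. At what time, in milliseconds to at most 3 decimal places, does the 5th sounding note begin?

note 5 onset = 8/5b = 571.429ms

1. 0.0ms @ 0 + 142.857ms (2/5)
2. 142.857ms @ 2/5 + 142.857ms (2/5)
3. 285.714ms @ 4/5 + 142.857ms (2/5)
4. 428.571ms @ 6/5 + 142.857ms (2/5)
5. 571.429ms @ 8/5 + 142.857ms (2/5)
6. 714.286ms @ 2 + 51.02ms (1/7)
7. 765.306ms @ 15/7 + 51.02ms (1/7)
8. 816.327ms @ 16/7 + 51.02ms (1/7)
9. 867.347ms @ 17/7 + 51.02ms (1/7)
10. 918.367ms @ 18/7 + 51.02ms (1/7)
11. 969.388ms @ 19/7 + 51.02ms (1/7)
12. 1020.408ms @ 20/7 + 51.02ms (1/7)
13. 1071.429ms @ 3 + 357.143ms (1)
14. 1428.571ms @ 4 + 71.429ms (1/5)
15. 1500.0ms @ 21/5 + 71.429ms (1/5)
16. 1571.429ms @ 22/5 + 71.429ms (1/5)
17. 1642.857ms @ 23/5 + 71.429ms (1/5)
18. 1714.286ms @ 24/5 + 428.571ms (6/5)
19. 2142.857ms @ 6 + 178.571ms (1/2)
20. 2321.429ms @ 13/2 + 535.714ms (3/2)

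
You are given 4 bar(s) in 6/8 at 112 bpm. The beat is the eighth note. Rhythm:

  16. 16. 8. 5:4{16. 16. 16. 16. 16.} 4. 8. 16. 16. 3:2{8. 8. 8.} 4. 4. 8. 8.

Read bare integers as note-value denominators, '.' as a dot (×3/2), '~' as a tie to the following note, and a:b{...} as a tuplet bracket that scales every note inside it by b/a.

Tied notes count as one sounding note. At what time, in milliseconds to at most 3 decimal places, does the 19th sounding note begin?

note 19 onset = 45/2b = 12053.571ms

1. 0.0ms @ 0 + 401.786ms (3/4)
2. 401.786ms @ 3/4 + 401.786ms (3/4)
3. 803.571ms @ 3/2 + 803.571ms (3/2)
4. 1607.143ms @ 3 + 321.429ms (3/5)
5. 1928.571ms @ 18/5 + 321.429ms (3/5)
6. 2250.0ms @ 21/5 + 321.429ms (3/5)
7. 2571.429ms @ 24/5 + 321.429ms (3/5)
8. 2892.857ms @ 27/5 + 321.429ms (3/5)
9. 3214.286ms @ 6 + 1607.143ms (3)
10. 4821.429ms @ 9 + 803.571ms (3/2)
11. 5625.0ms @ 21/2 + 401.786ms (3/4)
12. 6026.786ms @ 45/4 + 401.786ms (3/4)
13. 6428.571ms @ 12 + 535.714ms (1)
14. 6964.286ms @ 13 + 535.714ms (1)
15. 7500.0ms @ 14 + 535.714ms (1)
16. 8035.714ms @ 15 + 1607.143ms (3)
17. 9642.857ms @ 18 + 1607.143ms (3)
18. 11250.0ms @ 21 + 803.571ms (3/2)
19. 12053.571ms @ 45/2 + 803.571ms (3/2)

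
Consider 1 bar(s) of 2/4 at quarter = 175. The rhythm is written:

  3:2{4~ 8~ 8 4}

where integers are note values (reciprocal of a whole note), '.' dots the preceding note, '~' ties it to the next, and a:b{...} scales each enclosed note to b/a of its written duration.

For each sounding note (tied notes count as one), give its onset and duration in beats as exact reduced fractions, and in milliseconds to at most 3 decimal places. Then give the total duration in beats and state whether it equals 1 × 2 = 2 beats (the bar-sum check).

1) 0.0ms=0b +457.143ms=4/3b
2) 457.143ms=4/3b +228.571ms=2/3b
Σ=2b of 2 (175bpm 2/4) — PASS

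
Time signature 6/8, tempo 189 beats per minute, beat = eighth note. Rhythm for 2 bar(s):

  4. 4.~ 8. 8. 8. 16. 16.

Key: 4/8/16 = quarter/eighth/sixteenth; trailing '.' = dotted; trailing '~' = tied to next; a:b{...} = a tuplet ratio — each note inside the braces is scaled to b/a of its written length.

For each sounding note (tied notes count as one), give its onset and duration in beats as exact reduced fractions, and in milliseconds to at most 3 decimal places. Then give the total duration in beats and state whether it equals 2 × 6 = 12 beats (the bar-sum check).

1) 0.0ms=0b +952.381ms=3b
2) 952.381ms=3b +1428.571ms=9/2b
3) 2380.952ms=15/2b +476.19ms=3/2b
4) 2857.143ms=9b +476.19ms=3/2b
5) 3333.333ms=21/2b +238.095ms=3/4b
6) 3571.429ms=45/4b +238.095ms=3/4b
Σ=12b of 12 (189bpm 6/8) — PASS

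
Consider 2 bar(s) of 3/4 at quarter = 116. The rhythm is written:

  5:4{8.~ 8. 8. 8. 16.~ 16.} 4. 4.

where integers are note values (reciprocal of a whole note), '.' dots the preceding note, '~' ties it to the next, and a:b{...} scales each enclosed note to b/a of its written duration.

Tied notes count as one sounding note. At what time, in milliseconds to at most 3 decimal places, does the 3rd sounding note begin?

note 3 onset = 9/5b = 931.034ms

1. 0.0ms @ 0 + 620.69ms (6/5)
2. 620.69ms @ 6/5 + 310.345ms (3/5)
3. 931.034ms @ 9/5 + 310.345ms (3/5)
4. 1241.379ms @ 12/5 + 310.345ms (3/5)
5. 1551.724ms @ 3 + 775.862ms (3/2)
6. 2327.586ms @ 9/2 + 775.862ms (3/2)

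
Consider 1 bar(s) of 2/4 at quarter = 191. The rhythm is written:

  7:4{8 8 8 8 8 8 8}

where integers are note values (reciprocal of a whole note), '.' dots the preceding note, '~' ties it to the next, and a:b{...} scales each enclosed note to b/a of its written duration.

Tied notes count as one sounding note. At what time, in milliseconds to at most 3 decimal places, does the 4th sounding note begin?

note 4 onset = 6/7b = 269.26ms

1. 0.0ms @ 0 + 89.753ms (2/7)
2. 89.753ms @ 2/7 + 89.753ms (2/7)
3. 179.506ms @ 4/7 + 89.753ms (2/7)
4. 269.26ms @ 6/7 + 89.753ms (2/7)
5. 359.013ms @ 8/7 + 89.753ms (2/7)
6. 448.766ms @ 10/7 + 89.753ms (2/7)
7. 538.519ms @ 12/7 + 89.753ms (2/7)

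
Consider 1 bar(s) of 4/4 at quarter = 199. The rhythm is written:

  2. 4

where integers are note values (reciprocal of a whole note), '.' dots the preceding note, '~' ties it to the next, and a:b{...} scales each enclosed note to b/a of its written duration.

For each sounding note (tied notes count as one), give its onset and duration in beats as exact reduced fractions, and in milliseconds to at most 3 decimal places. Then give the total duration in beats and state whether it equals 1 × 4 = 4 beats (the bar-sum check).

1) 0.0ms=0b +904.523ms=3b
2) 904.523ms=3b +301.508ms=1b
Σ=4b of 4 (199bpm 4/4) — PASS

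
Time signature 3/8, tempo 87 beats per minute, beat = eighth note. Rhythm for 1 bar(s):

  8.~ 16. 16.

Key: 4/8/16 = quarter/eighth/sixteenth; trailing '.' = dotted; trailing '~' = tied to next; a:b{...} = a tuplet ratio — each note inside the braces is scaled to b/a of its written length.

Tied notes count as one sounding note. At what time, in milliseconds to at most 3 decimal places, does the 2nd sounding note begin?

1. 0.0ms @ 0 + 1551.724ms (9/4)
2. 1551.724ms @ 9/4 + 517.241ms (3/4)

note 2 onset = 9/4b = 1551.724ms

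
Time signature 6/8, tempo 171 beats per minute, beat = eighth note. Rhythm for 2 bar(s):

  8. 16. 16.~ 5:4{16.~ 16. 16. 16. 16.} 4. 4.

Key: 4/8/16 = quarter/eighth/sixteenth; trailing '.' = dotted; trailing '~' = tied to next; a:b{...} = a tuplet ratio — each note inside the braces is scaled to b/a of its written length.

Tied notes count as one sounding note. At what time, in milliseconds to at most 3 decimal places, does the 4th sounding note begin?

1. 0.0ms @ 0 + 526.316ms (3/2)
2. 526.316ms @ 3/2 + 263.158ms (3/4)
3. 789.474ms @ 9/4 + 684.211ms (39/20)
4. 1473.684ms @ 21/5 + 210.526ms (3/5)
5. 1684.211ms @ 24/5 + 210.526ms (3/5)
6. 1894.737ms @ 27/5 + 210.526ms (3/5)
7. 2105.263ms @ 6 + 1052.632ms (3)
8. 3157.895ms @ 9 + 1052.632ms (3)

note 4 onset = 21/5b = 1473.684ms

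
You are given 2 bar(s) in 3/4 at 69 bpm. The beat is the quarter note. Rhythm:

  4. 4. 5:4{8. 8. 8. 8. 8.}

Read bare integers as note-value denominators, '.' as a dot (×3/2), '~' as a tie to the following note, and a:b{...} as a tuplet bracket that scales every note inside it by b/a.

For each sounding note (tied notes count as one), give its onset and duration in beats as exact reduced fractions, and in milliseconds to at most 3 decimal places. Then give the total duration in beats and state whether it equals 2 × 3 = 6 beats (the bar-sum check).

1) 0.0ms=0b +1304.348ms=3/2b
2) 1304.348ms=3/2b +1304.348ms=3/2b
3) 2608.696ms=3b +521.739ms=3/5b
4) 3130.435ms=18/5b +521.739ms=3/5b
5) 3652.174ms=21/5b +521.739ms=3/5b
6) 4173.913ms=24/5b +521.739ms=3/5b
7) 4695.652ms=27/5b +521.739ms=3/5b
Σ=6b of 6 (69bpm 3/4) — PASS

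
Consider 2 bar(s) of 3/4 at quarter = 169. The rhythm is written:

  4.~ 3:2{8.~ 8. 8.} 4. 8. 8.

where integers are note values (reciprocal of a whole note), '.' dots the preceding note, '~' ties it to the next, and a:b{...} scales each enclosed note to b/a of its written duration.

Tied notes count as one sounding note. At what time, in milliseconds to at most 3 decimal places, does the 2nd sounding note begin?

note 2 onset = 5/2b = 887.574ms

1. 0.0ms @ 0 + 887.574ms (5/2)
2. 887.574ms @ 5/2 + 177.515ms (1/2)
3. 1065.089ms @ 3 + 532.544ms (3/2)
4. 1597.633ms @ 9/2 + 266.272ms (3/4)
5. 1863.905ms @ 21/4 + 266.272ms (3/4)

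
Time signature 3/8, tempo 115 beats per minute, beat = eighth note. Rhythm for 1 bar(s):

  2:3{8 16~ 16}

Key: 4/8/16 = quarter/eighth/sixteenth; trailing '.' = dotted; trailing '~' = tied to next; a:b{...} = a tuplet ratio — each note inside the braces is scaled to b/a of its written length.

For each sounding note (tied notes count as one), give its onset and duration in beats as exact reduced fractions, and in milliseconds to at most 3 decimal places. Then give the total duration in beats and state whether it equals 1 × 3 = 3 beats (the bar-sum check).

1) 0.0ms=0b +782.609ms=3/2b
2) 782.609ms=3/2b +782.609ms=3/2b
Σ=3b of 3 (115bpm 3/8) — PASS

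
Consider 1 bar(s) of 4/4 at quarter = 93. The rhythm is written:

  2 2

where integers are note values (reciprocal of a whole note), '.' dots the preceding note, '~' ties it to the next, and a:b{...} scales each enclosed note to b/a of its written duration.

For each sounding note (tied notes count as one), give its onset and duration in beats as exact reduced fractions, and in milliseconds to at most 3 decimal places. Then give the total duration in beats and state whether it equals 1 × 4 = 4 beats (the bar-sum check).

1) 0.0ms=0b +1290.323ms=2b
2) 1290.323ms=2b +1290.323ms=2b
Σ=4b of 4 (93bpm 4/4) — PASS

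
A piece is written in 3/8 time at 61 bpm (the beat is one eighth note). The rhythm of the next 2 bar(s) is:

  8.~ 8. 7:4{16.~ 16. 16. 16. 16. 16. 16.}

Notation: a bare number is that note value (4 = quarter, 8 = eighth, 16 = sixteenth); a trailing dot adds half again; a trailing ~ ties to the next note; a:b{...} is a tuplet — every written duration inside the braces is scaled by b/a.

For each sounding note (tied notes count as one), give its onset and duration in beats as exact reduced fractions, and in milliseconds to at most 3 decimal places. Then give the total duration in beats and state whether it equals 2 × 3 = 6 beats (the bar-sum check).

1) 0.0ms=0b +2950.82ms=3b
2) 2950.82ms=3b +843.091ms=6/7b
3) 3793.911ms=27/7b +421.546ms=3/7b
4) 4215.457ms=30/7b +421.546ms=3/7b
5) 4637.002ms=33/7b +421.546ms=3/7b
6) 5058.548ms=36/7b +421.546ms=3/7b
7) 5480.094ms=39/7b +421.546ms=3/7b
Σ=6b of 6 (61bpm 3/8) — PASS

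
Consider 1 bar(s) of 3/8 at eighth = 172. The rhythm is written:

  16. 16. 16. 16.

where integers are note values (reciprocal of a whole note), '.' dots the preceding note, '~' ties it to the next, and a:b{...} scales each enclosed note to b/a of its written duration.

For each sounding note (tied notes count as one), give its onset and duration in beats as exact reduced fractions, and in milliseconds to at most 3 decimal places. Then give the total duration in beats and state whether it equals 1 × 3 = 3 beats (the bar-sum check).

1) 0.0ms=0b +261.628ms=3/4b
2) 261.628ms=3/4b +261.628ms=3/4b
3) 523.256ms=3/2b +261.628ms=3/4b
4) 784.884ms=9/4b +261.628ms=3/4b
Σ=3b of 3 (172bpm 3/8) — PASS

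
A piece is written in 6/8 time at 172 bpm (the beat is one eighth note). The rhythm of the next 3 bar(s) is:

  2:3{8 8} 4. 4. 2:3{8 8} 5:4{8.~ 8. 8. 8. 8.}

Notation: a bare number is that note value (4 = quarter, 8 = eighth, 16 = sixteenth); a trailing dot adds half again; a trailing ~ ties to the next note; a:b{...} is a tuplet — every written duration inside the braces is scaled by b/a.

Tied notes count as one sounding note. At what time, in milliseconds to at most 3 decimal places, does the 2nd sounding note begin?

note 2 onset = 3/2b = 523.256ms

1. 0.0ms @ 0 + 523.256ms (3/2)
2. 523.256ms @ 3/2 + 523.256ms (3/2)
3. 1046.512ms @ 3 + 1046.512ms (3)
4. 2093.023ms @ 6 + 1046.512ms (3)
5. 3139.535ms @ 9 + 523.256ms (3/2)
6. 3662.791ms @ 21/2 + 523.256ms (3/2)
7. 4186.047ms @ 12 + 837.209ms (12/5)
8. 5023.256ms @ 72/5 + 418.605ms (6/5)
9. 5441.86ms @ 78/5 + 418.605ms (6/5)
10. 5860.465ms @ 84/5 + 418.605ms (6/5)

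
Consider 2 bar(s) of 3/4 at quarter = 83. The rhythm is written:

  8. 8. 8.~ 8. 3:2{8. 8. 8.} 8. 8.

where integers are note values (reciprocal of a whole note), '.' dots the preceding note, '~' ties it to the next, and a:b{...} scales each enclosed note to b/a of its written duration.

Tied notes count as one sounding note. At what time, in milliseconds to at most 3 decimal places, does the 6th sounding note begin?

note 6 onset = 4b = 2891.566ms

1. 0.0ms @ 0 + 542.169ms (3/4)
2. 542.169ms @ 3/4 + 542.169ms (3/4)
3. 1084.337ms @ 3/2 + 1084.337ms (3/2)
4. 2168.675ms @ 3 + 361.446ms (1/2)
5. 2530.12ms @ 7/2 + 361.446ms (1/2)
6. 2891.566ms @ 4 + 361.446ms (1/2)
7. 3253.012ms @ 9/2 + 542.169ms (3/4)
8. 3795.181ms @ 21/4 + 542.169ms (3/4)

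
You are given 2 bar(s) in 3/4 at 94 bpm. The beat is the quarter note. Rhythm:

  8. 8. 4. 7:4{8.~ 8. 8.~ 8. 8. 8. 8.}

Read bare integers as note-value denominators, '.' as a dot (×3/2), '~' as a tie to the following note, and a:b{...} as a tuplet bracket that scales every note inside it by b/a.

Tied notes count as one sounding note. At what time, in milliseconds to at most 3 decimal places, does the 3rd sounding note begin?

note 3 onset = 3/2b = 957.447ms

1. 0.0ms @ 0 + 478.723ms (3/4)
2. 478.723ms @ 3/4 + 478.723ms (3/4)
3. 957.447ms @ 3/2 + 957.447ms (3/2)
4. 1914.894ms @ 3 + 547.112ms (6/7)
5. 2462.006ms @ 27/7 + 547.112ms (6/7)
6. 3009.119ms @ 33/7 + 273.556ms (3/7)
7. 3282.675ms @ 36/7 + 273.556ms (3/7)
8. 3556.231ms @ 39/7 + 273.556ms (3/7)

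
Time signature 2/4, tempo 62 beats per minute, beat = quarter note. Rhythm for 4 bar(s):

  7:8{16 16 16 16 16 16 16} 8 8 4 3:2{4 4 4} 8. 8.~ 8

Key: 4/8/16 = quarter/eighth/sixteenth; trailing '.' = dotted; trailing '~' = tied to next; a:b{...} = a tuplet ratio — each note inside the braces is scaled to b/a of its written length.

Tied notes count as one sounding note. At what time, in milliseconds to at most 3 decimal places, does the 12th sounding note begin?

1. 0.0ms @ 0 + 276.498ms (2/7)
2. 276.498ms @ 2/7 + 276.498ms (2/7)
3. 552.995ms @ 4/7 + 276.498ms (2/7)
4. 829.493ms @ 6/7 + 276.498ms (2/7)
5. 1105.991ms @ 8/7 + 276.498ms (2/7)
6. 1382.488ms @ 10/7 + 276.498ms (2/7)
7. 1658.986ms @ 12/7 + 276.498ms (2/7)
8. 1935.484ms @ 2 + 483.871ms (1/2)
9. 2419.355ms @ 5/2 + 483.871ms (1/2)
10. 2903.226ms @ 3 + 967.742ms (1)
11. 3870.968ms @ 4 + 645.161ms (2/3)
12. 4516.129ms @ 14/3 + 645.161ms (2/3)
13. 5161.29ms @ 16/3 + 645.161ms (2/3)
14. 5806.452ms @ 6 + 725.806ms (3/4)
15. 6532.258ms @ 27/4 + 1209.677ms (5/4)

note 12 onset = 14/3b = 4516.129ms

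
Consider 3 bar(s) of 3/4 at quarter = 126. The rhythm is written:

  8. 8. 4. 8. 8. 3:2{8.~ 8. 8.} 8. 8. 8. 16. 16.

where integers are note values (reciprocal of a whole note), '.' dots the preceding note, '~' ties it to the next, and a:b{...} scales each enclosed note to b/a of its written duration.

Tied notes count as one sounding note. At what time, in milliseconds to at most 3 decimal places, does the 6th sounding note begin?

note 6 onset = 9/2b = 2142.857ms

1. 0.0ms @ 0 + 357.143ms (3/4)
2. 357.143ms @ 3/4 + 357.143ms (3/4)
3. 714.286ms @ 3/2 + 714.286ms (3/2)
4. 1428.571ms @ 3 + 357.143ms (3/4)
5. 1785.714ms @ 15/4 + 357.143ms (3/4)
6. 2142.857ms @ 9/2 + 476.19ms (1)
7. 2619.048ms @ 11/2 + 238.095ms (1/2)
8. 2857.143ms @ 6 + 357.143ms (3/4)
9. 3214.286ms @ 27/4 + 357.143ms (3/4)
10. 3571.429ms @ 15/2 + 357.143ms (3/4)
11. 3928.571ms @ 33/4 + 178.571ms (3/8)
12. 4107.143ms @ 69/8 + 178.571ms (3/8)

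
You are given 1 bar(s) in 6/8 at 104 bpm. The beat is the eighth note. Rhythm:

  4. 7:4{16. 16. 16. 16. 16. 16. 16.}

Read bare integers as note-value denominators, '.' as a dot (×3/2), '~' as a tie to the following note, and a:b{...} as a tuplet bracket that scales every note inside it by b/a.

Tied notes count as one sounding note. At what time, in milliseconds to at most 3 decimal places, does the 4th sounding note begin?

1. 0.0ms @ 0 + 1730.769ms (3)
2. 1730.769ms @ 3 + 247.253ms (3/7)
3. 1978.022ms @ 24/7 + 247.253ms (3/7)
4. 2225.275ms @ 27/7 + 247.253ms (3/7)
5. 2472.527ms @ 30/7 + 247.253ms (3/7)
6. 2719.78ms @ 33/7 + 247.253ms (3/7)
7. 2967.033ms @ 36/7 + 247.253ms (3/7)
8. 3214.286ms @ 39/7 + 247.253ms (3/7)

note 4 onset = 27/7b = 2225.275ms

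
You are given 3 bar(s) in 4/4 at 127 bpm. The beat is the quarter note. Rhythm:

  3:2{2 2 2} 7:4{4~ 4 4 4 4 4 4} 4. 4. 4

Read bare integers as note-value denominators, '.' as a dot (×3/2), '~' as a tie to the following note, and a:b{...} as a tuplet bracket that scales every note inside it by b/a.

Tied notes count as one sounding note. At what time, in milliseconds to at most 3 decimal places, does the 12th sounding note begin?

1. 0.0ms @ 0 + 629.921ms (4/3)
2. 629.921ms @ 4/3 + 629.921ms (4/3)
3. 1259.843ms @ 8/3 + 629.921ms (4/3)
4. 1889.764ms @ 4 + 539.933ms (8/7)
5. 2429.696ms @ 36/7 + 269.966ms (4/7)
6. 2699.663ms @ 40/7 + 269.966ms (4/7)
7. 2969.629ms @ 44/7 + 269.966ms (4/7)
8. 3239.595ms @ 48/7 + 269.966ms (4/7)
9. 3509.561ms @ 52/7 + 269.966ms (4/7)
10. 3779.528ms @ 8 + 708.661ms (3/2)
11. 4488.189ms @ 19/2 + 708.661ms (3/2)
12. 5196.85ms @ 11 + 472.441ms (1)

note 12 onset = 11b = 5196.85ms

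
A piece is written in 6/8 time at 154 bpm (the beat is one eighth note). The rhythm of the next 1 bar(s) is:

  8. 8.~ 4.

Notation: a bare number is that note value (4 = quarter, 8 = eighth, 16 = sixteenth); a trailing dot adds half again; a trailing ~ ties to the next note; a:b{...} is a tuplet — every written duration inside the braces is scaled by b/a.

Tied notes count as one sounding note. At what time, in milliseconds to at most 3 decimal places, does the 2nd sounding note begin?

1. 0.0ms @ 0 + 584.416ms (3/2)
2. 584.416ms @ 3/2 + 1753.247ms (9/2)

note 2 onset = 3/2b = 584.416ms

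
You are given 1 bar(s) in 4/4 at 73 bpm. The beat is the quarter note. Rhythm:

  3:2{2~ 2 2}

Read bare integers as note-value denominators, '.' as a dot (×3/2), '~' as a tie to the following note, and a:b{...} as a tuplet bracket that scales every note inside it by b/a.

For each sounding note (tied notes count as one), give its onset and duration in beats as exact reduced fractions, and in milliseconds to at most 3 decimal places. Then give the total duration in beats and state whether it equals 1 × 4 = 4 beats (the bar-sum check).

1) 0.0ms=0b +2191.781ms=8/3b
2) 2191.781ms=8/3b +1095.89ms=4/3b
Σ=4b of 4 (73bpm 4/4) — PASS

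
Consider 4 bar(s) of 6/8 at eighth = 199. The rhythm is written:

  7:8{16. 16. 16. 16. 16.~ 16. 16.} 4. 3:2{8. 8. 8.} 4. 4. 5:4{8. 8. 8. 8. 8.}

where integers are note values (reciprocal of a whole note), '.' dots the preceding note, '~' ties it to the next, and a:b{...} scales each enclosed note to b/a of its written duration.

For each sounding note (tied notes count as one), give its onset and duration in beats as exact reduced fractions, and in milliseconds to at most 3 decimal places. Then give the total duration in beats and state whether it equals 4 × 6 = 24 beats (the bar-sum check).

1) 0.0ms=0b +258.435ms=6/7b
2) 258.435ms=6/7b +258.435ms=6/7b
3) 516.87ms=12/7b +258.435ms=6/7b
4) 775.305ms=18/7b +258.435ms=6/7b
5) 1033.74ms=24/7b +516.87ms=12/7b
6) 1550.61ms=36/7b +258.435ms=6/7b
7) 1809.045ms=6b +904.523ms=3b
8) 2713.568ms=9b +301.508ms=1b
9) 3015.075ms=10b +301.508ms=1b
10) 3316.583ms=11b +301.508ms=1b
11) 3618.09ms=12b +904.523ms=3b
12) 4522.613ms=15b +904.523ms=3b
13) 5427.136ms=18b +361.809ms=6/5b
14) 5788.945ms=96/5b +361.809ms=6/5b
15) 6150.754ms=102/5b +361.809ms=6/5b
16) 6512.563ms=108/5b +361.809ms=6/5b
17) 6874.372ms=114/5b +361.809ms=6/5b
Σ=24b of 24 (199bpm 6/8) — PASS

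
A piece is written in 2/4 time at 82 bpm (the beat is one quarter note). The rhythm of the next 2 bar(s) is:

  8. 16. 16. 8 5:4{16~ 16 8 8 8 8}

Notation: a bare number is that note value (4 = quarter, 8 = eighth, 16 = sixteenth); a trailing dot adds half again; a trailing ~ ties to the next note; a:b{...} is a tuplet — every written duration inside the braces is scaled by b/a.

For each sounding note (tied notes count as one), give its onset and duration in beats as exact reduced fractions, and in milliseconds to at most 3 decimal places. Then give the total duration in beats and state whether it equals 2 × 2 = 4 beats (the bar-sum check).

1) 0.0ms=0b +548.78ms=3/4b
2) 548.78ms=3/4b +274.39ms=3/8b
3) 823.171ms=9/8b +274.39ms=3/8b
4) 1097.561ms=3/2b +365.854ms=1/2b
5) 1463.415ms=2b +292.683ms=2/5b
6) 1756.098ms=12/5b +292.683ms=2/5b
7) 2048.78ms=14/5b +292.683ms=2/5b
8) 2341.463ms=16/5b +292.683ms=2/5b
9) 2634.146ms=18/5b +292.683ms=2/5b
Σ=4b of 4 (82bpm 2/4) — PASS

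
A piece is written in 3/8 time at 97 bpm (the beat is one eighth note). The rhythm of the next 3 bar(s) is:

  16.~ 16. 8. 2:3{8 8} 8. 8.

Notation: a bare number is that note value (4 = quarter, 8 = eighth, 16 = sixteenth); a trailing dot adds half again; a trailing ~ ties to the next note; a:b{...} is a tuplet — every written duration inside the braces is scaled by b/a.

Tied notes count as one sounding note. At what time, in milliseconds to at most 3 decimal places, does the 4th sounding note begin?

1. 0.0ms @ 0 + 927.835ms (3/2)
2. 927.835ms @ 3/2 + 927.835ms (3/2)
3. 1855.67ms @ 3 + 927.835ms (3/2)
4. 2783.505ms @ 9/2 + 927.835ms (3/2)
5. 3711.34ms @ 6 + 927.835ms (3/2)
6. 4639.175ms @ 15/2 + 927.835ms (3/2)

note 4 onset = 9/2b = 2783.505ms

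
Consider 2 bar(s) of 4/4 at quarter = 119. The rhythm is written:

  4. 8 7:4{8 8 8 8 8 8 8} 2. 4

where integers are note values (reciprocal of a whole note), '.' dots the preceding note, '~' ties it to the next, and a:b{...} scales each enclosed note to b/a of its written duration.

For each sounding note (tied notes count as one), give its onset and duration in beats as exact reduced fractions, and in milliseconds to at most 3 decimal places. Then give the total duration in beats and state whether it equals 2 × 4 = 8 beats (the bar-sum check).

1) 0.0ms=0b +756.303ms=3/2b
2) 756.303ms=3/2b +252.101ms=1/2b
3) 1008.403ms=2b +144.058ms=2/7b
4) 1152.461ms=16/7b +144.058ms=2/7b
5) 1296.519ms=18/7b +144.058ms=2/7b
6) 1440.576ms=20/7b +144.058ms=2/7b
7) 1584.634ms=22/7b +144.058ms=2/7b
8) 1728.691ms=24/7b +144.058ms=2/7b
9) 1872.749ms=26/7b +144.058ms=2/7b
10) 2016.807ms=4b +1512.605ms=3b
11) 3529.412ms=7b +504.202ms=1b
Σ=8b of 8 (119bpm 4/4) — PASS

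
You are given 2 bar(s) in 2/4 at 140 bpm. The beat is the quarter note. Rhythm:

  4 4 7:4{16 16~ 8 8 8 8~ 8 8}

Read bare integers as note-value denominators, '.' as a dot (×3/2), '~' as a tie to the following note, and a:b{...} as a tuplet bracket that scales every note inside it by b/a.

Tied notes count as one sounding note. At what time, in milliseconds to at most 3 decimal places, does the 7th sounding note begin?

note 7 onset = 22/7b = 1346.939ms

1. 0.0ms @ 0 + 428.571ms (1)
2. 428.571ms @ 1 + 428.571ms (1)
3. 857.143ms @ 2 + 61.224ms (1/7)
4. 918.367ms @ 15/7 + 183.673ms (3/7)
5. 1102.041ms @ 18/7 + 122.449ms (2/7)
6. 1224.49ms @ 20/7 + 122.449ms (2/7)
7. 1346.939ms @ 22/7 + 244.898ms (4/7)
8. 1591.837ms @ 26/7 + 122.449ms (2/7)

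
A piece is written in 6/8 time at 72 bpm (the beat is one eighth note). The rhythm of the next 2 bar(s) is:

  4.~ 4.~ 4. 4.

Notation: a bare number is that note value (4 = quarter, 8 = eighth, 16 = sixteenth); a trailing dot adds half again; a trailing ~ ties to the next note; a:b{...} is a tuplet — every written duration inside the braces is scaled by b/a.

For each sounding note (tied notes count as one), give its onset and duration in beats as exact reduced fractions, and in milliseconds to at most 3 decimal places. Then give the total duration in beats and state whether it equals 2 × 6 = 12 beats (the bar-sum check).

1) 0.0ms=0b +7500.0ms=9b
2) 7500.0ms=9b +2500.0ms=3b
Σ=12b of 12 (72bpm 6/8) — PASS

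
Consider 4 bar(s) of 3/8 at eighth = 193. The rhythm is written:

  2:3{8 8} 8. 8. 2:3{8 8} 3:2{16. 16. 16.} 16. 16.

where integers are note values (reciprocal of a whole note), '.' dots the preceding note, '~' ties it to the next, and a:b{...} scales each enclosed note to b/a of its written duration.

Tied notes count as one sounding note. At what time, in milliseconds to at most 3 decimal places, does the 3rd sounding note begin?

note 3 onset = 3b = 932.642ms

1. 0.0ms @ 0 + 466.321ms (3/2)
2. 466.321ms @ 3/2 + 466.321ms (3/2)
3. 932.642ms @ 3 + 466.321ms (3/2)
4. 1398.964ms @ 9/2 + 466.321ms (3/2)
5. 1865.285ms @ 6 + 466.321ms (3/2)
6. 2331.606ms @ 15/2 + 466.321ms (3/2)
7. 2797.927ms @ 9 + 155.44ms (1/2)
8. 2953.368ms @ 19/2 + 155.44ms (1/2)
9. 3108.808ms @ 10 + 155.44ms (1/2)
10. 3264.249ms @ 21/2 + 233.161ms (3/4)
11. 3497.409ms @ 45/4 + 233.161ms (3/4)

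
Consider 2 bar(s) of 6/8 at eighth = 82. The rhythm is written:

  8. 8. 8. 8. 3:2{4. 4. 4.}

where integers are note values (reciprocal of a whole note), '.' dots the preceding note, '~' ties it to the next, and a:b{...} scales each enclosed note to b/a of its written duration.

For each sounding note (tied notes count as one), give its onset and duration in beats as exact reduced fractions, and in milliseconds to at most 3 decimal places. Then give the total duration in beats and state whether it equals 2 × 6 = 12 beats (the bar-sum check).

1) 0.0ms=0b +1097.561ms=3/2b
2) 1097.561ms=3/2b +1097.561ms=3/2b
3) 2195.122ms=3b +1097.561ms=3/2b
4) 3292.683ms=9/2b +1097.561ms=3/2b
5) 4390.244ms=6b +1463.415ms=2b
6) 5853.659ms=8b +1463.415ms=2b
7) 7317.073ms=10b +1463.415ms=2b
Σ=12b of 12 (82bpm 6/8) — PASS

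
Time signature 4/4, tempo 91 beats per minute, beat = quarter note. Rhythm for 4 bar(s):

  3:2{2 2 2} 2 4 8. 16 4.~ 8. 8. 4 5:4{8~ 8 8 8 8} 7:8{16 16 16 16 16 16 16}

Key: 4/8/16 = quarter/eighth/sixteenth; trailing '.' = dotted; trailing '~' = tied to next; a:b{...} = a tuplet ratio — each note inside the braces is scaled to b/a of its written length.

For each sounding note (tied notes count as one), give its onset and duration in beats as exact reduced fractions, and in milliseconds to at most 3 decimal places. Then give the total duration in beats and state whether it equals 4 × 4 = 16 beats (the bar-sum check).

1) 0.0ms=0b +879.121ms=4/3b
2) 879.121ms=4/3b +879.121ms=4/3b
3) 1758.242ms=8/3b +879.121ms=4/3b
4) 2637.363ms=4b +1318.681ms=2b
5) 3956.044ms=6b +659.341ms=1b
6) 4615.385ms=7b +494.505ms=3/4b
7) 5109.89ms=31/4b +164.835ms=1/4b
8) 5274.725ms=8b +1483.516ms=9/4b
9) 6758.242ms=41/4b +494.505ms=3/4b
10) 7252.747ms=11b +659.341ms=1b
11) 7912.088ms=12b +527.473ms=4/5b
12) 8439.56ms=64/5b +263.736ms=2/5b
13) 8703.297ms=66/5b +263.736ms=2/5b
14) 8967.033ms=68/5b +263.736ms=2/5b
15) 9230.769ms=14b +188.383ms=2/7b
16) 9419.152ms=100/7b +188.383ms=2/7b
17) 9607.535ms=102/7b +188.383ms=2/7b
18) 9795.918ms=104/7b +188.383ms=2/7b
19) 9984.301ms=106/7b +188.383ms=2/7b
20) 10172.684ms=108/7b +188.383ms=2/7b
21) 10361.068ms=110/7b +188.383ms=2/7b
Σ=16b of 16 (91bpm 4/4) — PASS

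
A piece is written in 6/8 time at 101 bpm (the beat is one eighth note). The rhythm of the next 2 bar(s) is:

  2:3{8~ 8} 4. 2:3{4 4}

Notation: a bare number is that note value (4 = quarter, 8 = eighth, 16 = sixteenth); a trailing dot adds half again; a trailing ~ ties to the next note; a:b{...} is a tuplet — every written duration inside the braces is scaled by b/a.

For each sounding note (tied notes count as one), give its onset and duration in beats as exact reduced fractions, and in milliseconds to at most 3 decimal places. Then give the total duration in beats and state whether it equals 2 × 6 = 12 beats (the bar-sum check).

1) 0.0ms=0b +1782.178ms=3b
2) 1782.178ms=3b +1782.178ms=3b
3) 3564.356ms=6b +1782.178ms=3b
4) 5346.535ms=9b +1782.178ms=3b
Σ=12b of 12 (101bpm 6/8) — PASS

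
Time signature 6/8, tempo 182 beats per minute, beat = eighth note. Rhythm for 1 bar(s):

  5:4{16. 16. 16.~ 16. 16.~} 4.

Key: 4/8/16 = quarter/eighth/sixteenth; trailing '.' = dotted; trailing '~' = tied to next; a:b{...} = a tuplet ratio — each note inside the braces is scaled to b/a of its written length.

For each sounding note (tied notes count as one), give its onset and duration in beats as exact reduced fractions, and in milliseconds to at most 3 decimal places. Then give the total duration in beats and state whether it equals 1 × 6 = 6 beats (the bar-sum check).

1) 0.0ms=0b +197.802ms=3/5b
2) 197.802ms=3/5b +197.802ms=3/5b
3) 395.604ms=6/5b +395.604ms=6/5b
4) 791.209ms=12/5b +1186.813ms=18/5b
Σ=6b of 6 (182bpm 6/8) — PASS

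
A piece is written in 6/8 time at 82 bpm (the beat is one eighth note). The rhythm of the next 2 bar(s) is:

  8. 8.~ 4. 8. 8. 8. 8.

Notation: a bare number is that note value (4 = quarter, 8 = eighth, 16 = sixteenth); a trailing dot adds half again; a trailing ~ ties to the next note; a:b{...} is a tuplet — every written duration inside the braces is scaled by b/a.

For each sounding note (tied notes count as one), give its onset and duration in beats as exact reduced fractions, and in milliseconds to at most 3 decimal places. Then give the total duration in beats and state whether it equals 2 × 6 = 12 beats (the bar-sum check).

1) 0.0ms=0b +1097.561ms=3/2b
2) 1097.561ms=3/2b +3292.683ms=9/2b
3) 4390.244ms=6b +1097.561ms=3/2b
4) 5487.805ms=15/2b +1097.561ms=3/2b
5) 6585.366ms=9b +1097.561ms=3/2b
6) 7682.927ms=21/2b +1097.561ms=3/2b
Σ=12b of 12 (82bpm 6/8) — PASS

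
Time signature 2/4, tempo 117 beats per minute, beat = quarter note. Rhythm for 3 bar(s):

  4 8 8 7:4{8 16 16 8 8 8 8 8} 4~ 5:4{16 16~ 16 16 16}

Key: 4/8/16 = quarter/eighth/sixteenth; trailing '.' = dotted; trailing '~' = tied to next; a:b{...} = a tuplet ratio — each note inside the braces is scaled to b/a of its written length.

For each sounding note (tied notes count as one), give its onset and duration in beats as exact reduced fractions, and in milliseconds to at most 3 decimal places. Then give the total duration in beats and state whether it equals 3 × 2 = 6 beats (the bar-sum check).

1) 0.0ms=0b +512.821ms=1b
2) 512.821ms=1b +256.41ms=1/2b
3) 769.231ms=3/2b +256.41ms=1/2b
4) 1025.641ms=2b +146.52ms=2/7b
5) 1172.161ms=16/7b +73.26ms=1/7b
6) 1245.421ms=17/7b +73.26ms=1/7b
7) 1318.681ms=18/7b +146.52ms=2/7b
8) 1465.201ms=20/7b +146.52ms=2/7b
9) 1611.722ms=22/7b +146.52ms=2/7b
10) 1758.242ms=24/7b +146.52ms=2/7b
11) 1904.762ms=26/7b +146.52ms=2/7b
12) 2051.282ms=4b +615.385ms=6/5b
13) 2666.667ms=26/5b +205.128ms=2/5b
14) 2871.795ms=28/5b +102.564ms=1/5b
15) 2974.359ms=29/5b +102.564ms=1/5b
Σ=6b of 6 (117bpm 2/4) — PASS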